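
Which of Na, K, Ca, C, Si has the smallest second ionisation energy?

Ca

Consider each +1 ion: Na⁺ is the bare [Ne] core; K⁺ is the bare [Ar] core; Ca⁺ still has 1 valence electron; C⁺ still has 3 valence electrons; Si⁺ still has 3 valence electrons.
Pulling an electron out of a noble-gas core costs far more than removing a remaining valence electron, so K and Na sit at the high end of IE_2.
Valence configurations: Ca⁺ [Ar]4s¹, C⁺ [He]2s²2p¹, Si⁺ [Ne]3s²3p¹.
Approximate IE_2 values (kJ/mol): Na 4562, K 3052, Ca 1145, C 2353, Si 1577.
Putting it together, IE_2: Ca < Si < C < K < Na.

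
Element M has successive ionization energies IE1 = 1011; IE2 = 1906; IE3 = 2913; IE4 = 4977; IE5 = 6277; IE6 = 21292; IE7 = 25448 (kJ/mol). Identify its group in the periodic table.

Look for the largest jump between consecutive ionization energies: IE6/IE5 ≈ 3.4, far larger than any earlier ratio.
That jump marks the point where a core electron is being removed. So the atom has 5 valence electrons.
A main-group element with 5 valence electrons is in group 15.

Group 15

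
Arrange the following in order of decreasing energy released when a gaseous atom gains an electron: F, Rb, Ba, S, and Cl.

Cl > F > S > Rb > Ba

F is in period 2, group 17; S is in period 3, group 16; Cl is in period 3, group 17; Rb is in period 5, group 1; Ba is in period 6, group 2.
Electron affinity generally becomes more exothermic across a period toward the halogens and less exothermic down a group.
Here both period and group differ, so the two effects have to be weighed against each other.
Rb > Ba: period and group pull opposite ways; the down-group shift dominates (47 vs 14 kJ/mol).
S > Rb: relative to Rb, both the across-period and down-group shifts push S's electron affinity up.
F > S: both effects reinforce here, so F is clearly the higher of the two.
Cl > F: this pair runs against the simple trend — see the exception note.
Note the exception: Cl has a higher electron affinity than F, contrary to the simple trend — F's small 2p subshell makes the incoming electron feel strong e⁻–e⁻ repulsion, so Cl actually releases more energy on gaining an electron.
Approximate values (kJ/mol): F 328, S 200, Cl 349, Rb 47, Ba 14.
So from highest to lowest: Cl > F > S > Rb > Ba.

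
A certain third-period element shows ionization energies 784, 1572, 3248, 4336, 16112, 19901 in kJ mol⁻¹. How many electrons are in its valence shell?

4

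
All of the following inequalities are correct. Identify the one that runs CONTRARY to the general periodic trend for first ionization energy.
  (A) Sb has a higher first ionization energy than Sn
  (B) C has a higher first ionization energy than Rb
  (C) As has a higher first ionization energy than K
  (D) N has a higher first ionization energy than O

The general trend: first ionization energy increases across a period and decreases down a group.
(A) Sb (period 5, group 15) vs Sn (period 5, group 14): the stated order agrees with the simple trend.
(B) C (period 2, group 14) vs Rb (period 5, group 1): the stated order agrees with the simple trend.
(C) As (period 4, group 15) vs K (period 4, group 1): the stated order agrees with the simple trend.
(D) N (period 2, group 15) vs O (period 2, group 16): the stated order contradicts the simple trend.
The exception is (D): pairing an electron in O's 2p⁴ costs repulsion energy, so O ionizes more easily than half-filled N (2p³).

(D)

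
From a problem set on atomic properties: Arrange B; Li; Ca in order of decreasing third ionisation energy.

Li, Ca, B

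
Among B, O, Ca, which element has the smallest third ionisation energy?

The third ionization energy removes an electron from the +2 ion. For each element: B²⁺ still has 1 valence electron; O²⁺ still has 4 valence electrons; Ca²⁺ is the bare [Ar] core.
Usually core removal costs more than valence removal, but here the competition is close: a tightly held n=2 valence electron can cost more to remove than an n=3 core electron, so the actual values have to decide it.
Valence configurations: B²⁺ [He]2s¹, O²⁺ [He]2s²2p².
The numbers (kJ/mol): B 3660, O 5300, Ca 4912.
Overall IE_3 order: B < Ca < O.

B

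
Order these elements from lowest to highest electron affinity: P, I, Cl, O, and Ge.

O is in period 2, group 16; P is in period 3, group 15; Cl is in period 3, group 17; Ge is in period 4, group 14; I is in period 5, group 17.
Atoms with high Z_eff and room in the valence shell (especially the halogens) have the most exothermic electron affinities.
These span different periods and groups, so the two trends combine.
Ge > P: this pair runs against the simple trend — see the exception note.
O > Ge: relative to Ge, both the across-period and down-group shifts push O's electron affinity up.
I > O: period and group pull opposite ways; the across-period shift dominates (295 vs 141 kJ/mol).
Cl > I: Cl sits above I in group 17, so the down-group effect alone puts Cl higher.
Note the exception: Ge has a higher electron affinity than P, contrary to the simple trend — adding an electron to P's half-filled np³ subshell costs electron-pairing energy.
For reference (kJ/mol): O 141, P 72, Cl 349, Ge 119, I 295.
So from lowest to highest: P < Ge < O < I < Cl.

P, Ge, O, I, Cl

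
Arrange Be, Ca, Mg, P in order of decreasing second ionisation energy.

IE_2 is the cost of taking one more electron from the +1 cation: Be⁺ still has 1 valence electron; Ca⁺ still has 1 valence electron; Mg⁺ still has 1 valence electron; P⁺ still has 4 valence electrons.
All are still removing valence electrons, so compare the +1 ions as you would atoms: IE_2 generally rises across a period (higher Z_eff) and falls down a group (larger shell), subject to the usual subshell exceptions.
Valence configurations: Be⁺ [He]2s¹, Ca⁺ [Ar]4s¹, Mg⁺ [Ne]3s¹, P⁺ [Ne]3s²3p².
Tabulated IE_2 (kJ/mol): Be 1757, Ca 1145, Mg 1451, P 1907.
So the second ionization energies run Ca < Mg < Be < P.

P, Be, Mg, Ca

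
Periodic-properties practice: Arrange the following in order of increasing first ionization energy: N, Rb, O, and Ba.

Across a period the outer electron is held more tightly (higher IE₁); down a group it sits in a higher shell, more shielded, and comes off more easily.
Here both period and group differ, so the two effects have to be weighed against each other.
Ba > Rb: the two effects oppose for this pair; the across-period effect wins (503 vs 403 kJ/mol).
O > Ba: both effects reinforce here, so O is clearly the higher of the two.
N > O: this pair runs against the simple trend — see the exception note.
Note the exception: N has a higher first ionization energy than O, contrary to the simple trend — pairing an electron in O's 2p⁴ costs repulsion energy, so O ionizes more easily than half-filled N (2p³).
Approximate values (kJ/mol): N 1402, O 1314, Rb 403, Ba 503.
So from lowest to highest: Rb < Ba < O < N.

Rb, Ba, O, N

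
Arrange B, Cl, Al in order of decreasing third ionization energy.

Cl > B > Al

Consider each +2 ion: B²⁺ still has 1 valence electron; Cl²⁺ still has 5 valence electrons; Al²⁺ still has 1 valence electron.
All are still removing valence electrons, so compare the +2 ions as you would atoms: IE_3 generally rises across a period (higher Z_eff) and falls down a group (larger shell), subject to the usual subshell exceptions.
Valence configurations: B²⁺ [He]2s¹, Cl²⁺ [Ne]3s²3p³, Al²⁺ [Ne]3s¹.
Approximate IE_3 values (kJ/mol): B 3660, Cl 3822, Al 2745.
So the third ionization energies run Al < B < Cl.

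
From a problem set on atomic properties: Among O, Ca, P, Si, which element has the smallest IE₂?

The second ionization energy removes an electron from the +1 ion. For each element: O⁺ still has 5 valence electrons; Ca⁺ still has 1 valence electron; P⁺ still has 4 valence electrons; Si⁺ still has 3 valence electrons.
All are still removing valence electrons, so compare the +1 ions as you would atoms: IE_2 generally rises across a period (higher Z_eff) and falls down a group (larger shell), subject to the usual subshell exceptions.
Valence configurations: O⁺ [He]2s²2p³, Ca⁺ [Ar]4s¹, P⁺ [Ne]3s²3p², Si⁺ [Ne]3s²3p¹.
The numbers (kJ/mol): O 3388, Ca 1145, P 1907, Si 1577.
So the second ionization energies run Ca < Si < P < O.

Ca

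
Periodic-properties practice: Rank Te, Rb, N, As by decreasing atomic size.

Radius decreases left→right (rising Z_eff, same n) and increases top→bottom (higher n).
Neither a single period nor a single group — weigh both effects.
As > N: they share group 15; the group trend gives As the larger value.
Te > As: the two effects oppose for this pair; the down-group effect wins (136 vs 121 pm).
Rb > Te: both are in period 5; the period trend gives Rb the larger value.
Tabulated atomic radius (pm): N 71, As 121, Rb 210, Te 136.
So from largest to smallest: Rb > Te > As > N.

Rb > Te > As > N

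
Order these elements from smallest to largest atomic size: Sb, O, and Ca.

Across a period the added protons contract the valence shell; down a group each new principal shell makes the atom larger.
Neither a single period nor a single group — weigh both effects.
Sb > O: relative to O, both the across-period and down-group shifts push Sb's atomic radius up.
Ca > Sb: the two effects oppose for this pair; the across-period effect wins (171 vs 140 pm).
Approximate values (pm): O 63, Ca 171, Sb 140.
So from smallest to largest: O < Sb < Ca.

O, Sb, Ca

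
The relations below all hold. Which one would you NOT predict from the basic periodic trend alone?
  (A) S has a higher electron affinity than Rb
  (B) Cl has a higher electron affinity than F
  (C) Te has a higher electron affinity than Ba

(B)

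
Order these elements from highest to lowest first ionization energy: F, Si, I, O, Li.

F > O > I > Si > Li

Li is in period 2, group 1; O is in period 2, group 16; F is in period 2, group 17; Si is in period 3, group 14; I is in period 5, group 17.
Removing the outermost electron gets harder across a period and easier down a group.
Neither a single period nor a single group — weigh both effects.
Si > Li: period and group pull opposite ways; the across-period shift dominates (786 vs 520 kJ/mol).
I > Si: period and group pull opposite ways; the across-period shift dominates (1008 vs 786 kJ/mol).
O > I: period and group pull opposite ways; the down-group shift dominates (1314 vs 1008 kJ/mol).
F > O: F lies to the right of O in period 2, so the across-period effect alone puts F higher.
Tabulated first ionization energy (kJ/mol): Li 520, O 1314, F 1681, Si 786, I 1008.
So from highest to lowest: F > O > I > Si > Li.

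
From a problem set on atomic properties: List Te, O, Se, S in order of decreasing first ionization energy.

Across a period the outer electron is held more tightly (higher IE₁); down a group it sits in a higher shell, more shielded, and comes off more easily.
All are in group 16, so first ionization energy increases up the group.
So from highest to lowest: O > S > Se > Te.

O > S > Se > Te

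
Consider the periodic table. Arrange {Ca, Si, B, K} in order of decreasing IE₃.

Ca > K > B > Si

After 2 electrons have been removed, what remains? Ca²⁺ is the bare [Ar] core; Si²⁺ still has 2 valence electrons; B²⁺ still has 1 valence electron; K²⁺ is already 1 electron into the core.
Core electrons are held far more tightly than valence electrons, so K and Ca top the IE_3 order.
Valence configurations: Si²⁺ [Ne]3s², B²⁺ [He]2s¹.
Approximate IE_3 values (kJ/mol): Ca 4912, Si 3232, B 3660, K 4420.
Overall IE_3 order: Si < B < K < Ca.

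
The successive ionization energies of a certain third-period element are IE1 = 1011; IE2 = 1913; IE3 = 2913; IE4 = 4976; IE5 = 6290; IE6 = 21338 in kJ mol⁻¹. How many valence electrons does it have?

5

Look for the largest jump between consecutive ionization energies: IE6/IE5 ≈ 3.4, far larger than any earlier ratio.
That jump marks the point where a core electron is being removed. So the atom has 5 valence electrons.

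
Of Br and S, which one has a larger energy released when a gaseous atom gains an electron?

Br

Adding an electron releases more energy for atoms nearer the top right (short of the noble gases).
These sit on a diagonal, where the across-period and down-group effects partly cancel.
Br > S: period and group pull opposite ways; the across-period shift dominates (325 vs 200 kJ/mol).
Approximate values (kJ/mol): S 200, Br 325.
So Br has the larger energy released when a gaseous atom gains an electron (Br > S).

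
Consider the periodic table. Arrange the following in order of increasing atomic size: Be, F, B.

F < B < Be

Be is in period 2, group 2; B is in period 2, group 13; F is in period 2, group 17.
Radius decreases left→right (rising Z_eff, same n) and increases top→bottom (higher n).
All lie in period 2, so atomic radius increases right to left.
So from smallest to largest: F < B < Be.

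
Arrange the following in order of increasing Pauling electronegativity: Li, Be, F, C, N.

Li < Be < C < N < F

Li is in period 2, group 1; Be is in period 2, group 2; C is in period 2, group 14; N is in period 2, group 15; F is in period 2, group 17.
Atoms toward the upper right of the periodic table pull bonding electrons most strongly.
All lie in period 2, so electronegativity increases left to right.
So from lowest to highest: Li < Be < C < N < F.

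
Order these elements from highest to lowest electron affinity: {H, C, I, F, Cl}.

Cl > F > I > C > H

EA tends to increase across a period and decrease down a group, though the pattern is less regular than for IE or radius.
Neither a single period nor a single group — weigh both effects.
C > H: the two effects oppose for this pair; the across-period effect wins (122 vs 73 kJ/mol).
I > C: the two effects oppose for this pair; the across-period effect wins (295 vs 122 kJ/mol).
F > I: F sits above I in group 17, so the down-group effect alone puts F higher.
Cl > F: this pair runs against the simple trend — see the exception note.
Note the exception: Cl has a higher electron affinity than F, contrary to the simple trend — F's small 2p subshell makes the incoming electron feel strong e⁻–e⁻ repulsion, so Cl actually releases more energy on gaining an electron.
Approximate values (kJ/mol): H 73, C 122, F 328, Cl 349, I 295.
So from highest to lowest: Cl > F > I > C > H.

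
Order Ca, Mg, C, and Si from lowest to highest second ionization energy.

Ca < Mg < Si < C

The second ionization energy removes an electron from the +1 ion. For each element: Ca⁺ still has 1 valence electron; Mg⁺ still has 1 valence electron; C⁺ still has 3 valence electrons; Si⁺ still has 3 valence electrons.
All are still removing valence electrons, so compare the +1 ions as you would atoms: IE_2 generally rises across a period (higher Z_eff) and falls down a group (larger shell), subject to the usual subshell exceptions.
Valence configurations: Ca⁺ [Ar]4s¹, Mg⁺ [Ne]3s¹, C⁺ [He]2s²2p¹, Si⁺ [Ne]3s²3p¹.
Tabulated IE_2 (kJ/mol): Ca 1145, Mg 1451, C 2353, Si 1577.
Putting it together, IE_2: Ca < Mg < Si < C.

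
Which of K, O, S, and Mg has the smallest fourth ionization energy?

S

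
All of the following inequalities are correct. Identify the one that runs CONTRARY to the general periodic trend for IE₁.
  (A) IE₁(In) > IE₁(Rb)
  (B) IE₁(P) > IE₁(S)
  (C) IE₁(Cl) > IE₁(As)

(B)

The general trend: IE₁ increases across a period and decreases down a group.
(A) In (period 5, group 13) vs Rb (period 5, group 1): the stated order agrees with the simple trend.
(B) P (period 3, group 15) vs S (period 3, group 16): the stated order contradicts the simple trend.
(C) Cl (period 3, group 17) vs As (period 4, group 15): the stated order agrees with the simple trend.
The exception is (B): S (3p⁴) ionizes more easily than half-filled P (3p³) because the paired 3p electron in S is pushed out by e⁻–e⁻ repulsion.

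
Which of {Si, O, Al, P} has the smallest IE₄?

Si

Consider each +3 ion: Si³⁺ still has 1 valence electron; O³⁺ still has 3 valence electrons; Al³⁺ is the bare [Ne] core; P³⁺ still has 2 valence electrons.
Breaking into a closed-shell core is much more expensive than removing a leftover valence electron — Al has the largest IE_4 here.
Valence configurations: Si³⁺ [Ne]3s¹, O³⁺ [He]2s²2p¹, P³⁺ [Ne]3s².
The numbers (kJ/mol): Si 4356, O 7469, Al 11577, P 4964.
So the fourth ionization energies run Si < P < O < Al.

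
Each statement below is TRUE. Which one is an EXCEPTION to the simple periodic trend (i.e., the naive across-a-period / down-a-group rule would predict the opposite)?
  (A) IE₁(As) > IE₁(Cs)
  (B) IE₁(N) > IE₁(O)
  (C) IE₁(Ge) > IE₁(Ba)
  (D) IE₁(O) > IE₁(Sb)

(B)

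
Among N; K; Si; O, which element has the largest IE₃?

O

Consider each +2 ion: N²⁺ still has 3 valence electrons; K²⁺ is already 1 electron into the core; Si²⁺ still has 2 valence electrons; O²⁺ still has 4 valence electrons.
Usually core removal costs more than valence removal, but here the competition is close: a tightly held n=2 valence electron can cost more to remove than an n=3 core electron, so the actual values have to decide it.
Valence configurations: N²⁺ [He]2s²2p¹, Si²⁺ [Ne]3s², O²⁺ [He]2s²2p².
Approximate IE_3 values (kJ/mol): N 4578, K 4420, Si 3232, O 5300.
Hence IE_3: Si < K < N < O.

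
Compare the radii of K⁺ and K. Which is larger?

K

Forming K⁺ removes 1 electron from K. Fewer electrons for the same nuclear charge means less shielding and a higher Z_eff on the remaining electrons, and for main-group metals the entire outer shell is lost.
A cation is smaller than its parent atom: K⁺ < K.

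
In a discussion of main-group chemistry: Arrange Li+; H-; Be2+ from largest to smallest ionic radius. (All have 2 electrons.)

H-, Li+, Be2+

All of these have 2 electrons, so size is governed by nuclear charge alone: the more protons, the stronger the pull on the same electron cloud, and the smaller the ion.
Nuclear charges: Be2+ (Z=4), Li+ (Z=3), H- (Z=1).
Largest to smallest: H- > Li+ > Be2+.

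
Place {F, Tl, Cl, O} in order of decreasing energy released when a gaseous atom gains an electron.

Cl > F > O > Tl

Adding an electron releases more energy for atoms nearer the top right (short of the noble gases).
Here both period and group differ, so the two effects have to be weighed against each other.
O > Tl: both effects reinforce here, so O is clearly the higher of the two.
F > O: F lies to the right of O in period 2, so the across-period effect alone puts F higher.
Cl > F: this pair runs against the simple trend — see the exception note.
Note the exception: Cl has a higher electron affinity than F, contrary to the simple trend — F's small 2p subshell makes the incoming electron feel strong e⁻–e⁻ repulsion, so Cl actually releases more energy on gaining an electron.
For reference (kJ/mol): O 141, F 328, Cl 349, Tl 19.
So from highest to lowest: Cl > F > O > Tl.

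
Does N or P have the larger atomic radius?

Moving right in a period, electrons are added to the same shell under a stronger nuclear pull, so atoms get smaller; moving down, a new shell is opened and atoms get larger.
All are in group 15, so atomic radius increases down the group.
So P has the larger atomic radius (P > N).

P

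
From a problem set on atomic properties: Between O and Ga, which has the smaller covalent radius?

O

O is in period 2, group 16; Ga is in period 4, group 13.
Across a period the added protons contract the valence shell; down a group each new principal shell makes the atom larger.
These span different periods and groups, so the two trends combine.
Ga > O: both effects reinforce here, so Ga is clearly the larger of the two.
For reference (pm): O 63, Ga 124.
So O has the smaller covalent radius (O < Ga).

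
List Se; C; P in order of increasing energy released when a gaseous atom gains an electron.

P < C < Se

Atoms with high Z_eff and room in the valence shell (especially the halogens) have the most exothermic electron affinities.
A diagonal step moves right (one effect) and down (the opposite effect) at once.
C > P: the two effects oppose for this pair; the down-group effect wins (122 vs 72 kJ/mol).
Se > C: period and group pull opposite ways; the across-period shift dominates (195 vs 122 kJ/mol).
Tabulated electron affinity (kJ/mol): C 122, P 72, Se 195.
So from lowest to highest: P < C < Se.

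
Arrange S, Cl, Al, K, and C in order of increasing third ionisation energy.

After 2 electrons have been removed, what remains? S²⁺ still has 4 valence electrons; Cl²⁺ still has 5 valence electrons; Al²⁺ still has 1 valence electron; K²⁺ is already 1 electron into the core; C²⁺ still has 2 valence electrons.
Usually core removal costs more than valence removal, but here the competition is close: a tightly held n=2 valence electron can cost more to remove than an n=3 core electron, so the actual values have to decide it.
Valence configurations: S²⁺ [Ne]3s²3p², Cl²⁺ [Ne]3s²3p³, Al²⁺ [Ne]3s¹, C²⁺ [He]2s².
The numbers (kJ/mol): S 3357, Cl 3822, Al 2745, K 4420, C 4620.
Overall IE_3 order: Al < S < Cl < K < C.

Al < S < Cl < K < C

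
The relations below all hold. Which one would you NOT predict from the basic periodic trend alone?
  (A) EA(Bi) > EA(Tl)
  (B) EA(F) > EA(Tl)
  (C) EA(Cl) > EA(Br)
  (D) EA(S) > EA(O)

The general trend: electron affinity increases across a period and decreases down a group.
(A) Bi (period 6, group 15) vs Tl (period 6, group 13): the stated order agrees with the simple trend.
(B) F (period 2, group 17) vs Tl (period 6, group 13): the stated order agrees with the simple trend.
(C) Cl (period 3, group 17) vs Br (period 4, group 17): the stated order agrees with the simple trend.
(D) S (period 3, group 16) vs O (period 2, group 16): the stated order contradicts the simple trend.
The exception is (D): the compact 2p subshell of O repels the added electron more than S's larger 3p does.

(D)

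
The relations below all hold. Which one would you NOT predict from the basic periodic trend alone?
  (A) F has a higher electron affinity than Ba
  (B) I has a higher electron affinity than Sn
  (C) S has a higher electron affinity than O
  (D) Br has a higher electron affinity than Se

The general trend: electron affinity increases across a period and decreases down a group.
(A) F (period 2, group 17) vs Ba (period 6, group 2): the stated order agrees with the simple trend.
(B) I (period 5, group 17) vs Sn (period 5, group 14): the stated order agrees with the simple trend.
(C) S (period 3, group 16) vs O (period 2, group 16): the stated order contradicts the simple trend.
(D) Br (period 4, group 17) vs Se (period 4, group 16): the stated order agrees with the simple trend.
The exception is (C): the compact 2p subshell of O repels the added electron more than S's larger 3p does.

(C)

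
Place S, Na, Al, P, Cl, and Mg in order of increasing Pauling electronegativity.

Na < Mg < Al < P < S < Cl

Na is in period 3, group 1; Mg is in period 3, group 2; Al is in period 3, group 13; P is in period 3, group 15; S is in period 3, group 16; Cl is in period 3, group 17.
EN rises left→right (higher Z_eff, smaller atoms) and falls top→bottom (larger, more shielded atoms).
All lie in period 3, so electronegativity increases left to right.
So from lowest to highest: Na < Mg < Al < P < S < Cl.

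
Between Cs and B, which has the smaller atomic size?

B

B is in period 2, group 13; Cs is in period 6, group 1.
Radius decreases left→right (rising Z_eff, same n) and increases top→bottom (higher n).
Neither a single period nor a single group — weigh both effects.
Cs > B: relative to B, both the across-period and down-group shifts push Cs's atomic radius up.
For reference (pm): B 85, Cs 232.
So B has the smaller atomic size (B < Cs).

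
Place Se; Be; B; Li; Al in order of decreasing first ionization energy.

Se, Be, B, Al, Li

Li is in period 2, group 1; Be is in period 2, group 2; B is in period 2, group 13; Al is in period 3, group 13; Se is in period 4, group 16.
IE₁ increases left→right with effective nuclear charge and decreases top→bottom as the valence shell moves farther out.
These span different periods and groups, so the two trends combine.
Al > Li: period and group pull opposite ways; the across-period shift dominates (578 vs 520 kJ/mol).
B > Al: B sits above Al in group 13, so the down-group effect alone puts B higher.
Be > B: this pair runs against the simple trend — see the exception note.
Se > Be: period and group pull opposite ways; the across-period shift dominates (941 vs 900 kJ/mol).
Note the exception: Be has a higher first ionization energy than B, contrary to the simple trend — removing B's lone 2p electron is easier than breaking Be's filled 2s².
For reference (kJ/mol): Li 520, Be 900, B 801, Al 578, Se 941.
So from highest to lowest: Se > Be > B > Al > Li.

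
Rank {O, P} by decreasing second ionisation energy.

O > P

The second ionization energy removes an electron from the +1 ion. For each element: O⁺ still has 5 valence electrons; P⁺ still has 4 valence electrons.
All are still removing valence electrons, so compare the +1 ions as you would atoms: IE_2 generally rises across a period (higher Z_eff) and falls down a group (larger shell), subject to the usual subshell exceptions.
Valence configurations: O⁺ [He]2s²2p³, P⁺ [Ne]3s²3p².
The numbers (kJ/mol): O 3388, P 1907.
Overall IE_2 order: P < O.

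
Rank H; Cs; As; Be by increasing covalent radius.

H, Be, As, Cs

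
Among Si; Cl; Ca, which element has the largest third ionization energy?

Ca

IE_3 is the cost of taking one more electron from the +2 cation: Si²⁺ still has 2 valence electrons; Cl²⁺ still has 5 valence electrons; Ca²⁺ is the bare [Ar] core.
Core electrons are held far more tightly than valence electrons, so Ca tops the IE_3 order.
Valence configurations: Si²⁺ [Ne]3s², Cl²⁺ [Ne]3s²3p³.
Tabulated IE_3 (kJ/mol): Si 3232, Cl 3822, Ca 4912.
Putting it together, IE_3: Si < Cl < Ca.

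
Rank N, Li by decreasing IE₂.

Li, N

The second ionization energy removes an electron from the +1 ion. For each element: N⁺ still has 4 valence electrons; Li⁺ is the bare [He] core.
Core electrons are held far more tightly than valence electrons, so Li tops the IE_2 order.
Tabulated IE_2 (kJ/mol): N 2856, Li 7298.
So the second ionization energies run N < Li.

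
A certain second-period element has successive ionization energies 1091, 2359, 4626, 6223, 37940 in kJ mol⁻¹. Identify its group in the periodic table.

Group 14

Look for the largest jump between consecutive ionization energies: IE5/IE4 ≈ 6.1, far larger than any earlier ratio.
That jump marks the point where a core electron is being removed. So the atom has 4 valence electrons.
A main-group element with 4 valence electrons is in group 14.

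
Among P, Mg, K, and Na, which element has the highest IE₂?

Na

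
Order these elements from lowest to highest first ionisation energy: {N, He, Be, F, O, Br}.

Be < Br < O < N < F < He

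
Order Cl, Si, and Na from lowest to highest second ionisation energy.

IE_2 is the cost of taking one more electron from the +1 cation: Cl⁺ still has 6 valence electrons; Si⁺ still has 3 valence electrons; Na⁺ is the bare [Ne] core.
Core electrons are held far more tightly than valence electrons, so Na tops the IE_2 order.
Valence configurations: Cl⁺ [Ne]3s²3p⁴, Si⁺ [Ne]3s²3p¹.
The numbers (kJ/mol): Cl 2298, Si 1577, Na 4562.
Overall IE_2 order: Si < Cl < Na.

Si < Cl < Na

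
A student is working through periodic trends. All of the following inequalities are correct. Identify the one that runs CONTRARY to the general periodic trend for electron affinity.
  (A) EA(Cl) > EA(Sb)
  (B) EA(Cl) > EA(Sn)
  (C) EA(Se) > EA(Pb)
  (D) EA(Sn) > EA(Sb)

The general trend: electron affinity increases across a period and decreases down a group.
(A) Cl (period 3, group 17) vs Sb (period 5, group 15): the stated order agrees with the simple trend.
(B) Cl (period 3, group 17) vs Sn (period 5, group 14): the stated order agrees with the simple trend.
(C) Se (period 4, group 16) vs Pb (period 6, group 14): the stated order agrees with the simple trend.
(D) Sn (period 5, group 14) vs Sb (period 5, group 15): the stated order contradicts the simple trend.
The exception is (D): adding an electron to Sb's half-filled 5p³ is unfavourable, so Sn has the more exothermic EA.

(D)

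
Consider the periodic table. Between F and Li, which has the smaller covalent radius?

F

Across a period the added protons contract the valence shell; down a group each new principal shell makes the atom larger.
All lie in period 2, so atomic radius increases right to left.
So F has the smaller covalent radius (F < Li).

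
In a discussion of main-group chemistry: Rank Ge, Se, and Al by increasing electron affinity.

Al, Ge, Se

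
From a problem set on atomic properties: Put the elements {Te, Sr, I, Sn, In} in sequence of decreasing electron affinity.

Sr is in period 5, group 2; In is in period 5, group 13; Sn is in period 5, group 14; Te is in period 5, group 16; I is in period 5, group 17.
EA tends to increase across a period and decrease down a group, though the pattern is less regular than for IE or radius.
All lie in period 5, so electron affinity increases left to right.
So from highest to lowest: I > Te > Sn > In > Sr.

I > Te > Sn > In > Sr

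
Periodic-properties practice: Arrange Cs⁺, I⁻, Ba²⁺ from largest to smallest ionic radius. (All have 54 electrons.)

I⁻, Cs⁺, Ba²⁺

All of these have 54 electrons, so size is governed by nuclear charge alone: the more protons, the stronger the pull on the same electron cloud, and the smaller the ion.
Nuclear charges: Ba²⁺ (Z=56), Cs⁺ (Z=55), I⁻ (Z=53).
Largest to smallest: I⁻ > Cs⁺ > Ba²⁺.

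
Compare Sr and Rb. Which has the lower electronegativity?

Rb is in period 5, group 1; Sr is in period 5, group 2.
EN rises left→right (higher Z_eff, smaller atoms) and falls top→bottom (larger, more shielded atoms).
All lie in period 5, so electronegativity increases left to right.
So Rb has the lower electronegativity (Rb < Sr).

Rb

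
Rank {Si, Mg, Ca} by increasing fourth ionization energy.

Si < Ca < Mg

After 3 electrons have been removed, what remains? Si³⁺ still has 1 valence electron; Mg³⁺ is already 1 electron into the core; Ca³⁺ is already 1 electron into the core.
Pulling an electron out of a noble-gas core costs far more than removing a remaining valence electron, so Ca and Mg sit at the high end of IE_4.
The numbers (kJ/mol): Si 4356, Mg 10543, Ca 6491.
Putting it together, IE_4: Si < Ca < Mg.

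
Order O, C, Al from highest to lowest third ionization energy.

After 2 electrons have been removed, what remains? O²⁺ still has 4 valence electrons; C²⁺ still has 2 valence electrons; Al²⁺ still has 1 valence electron.
All are still removing valence electrons, so compare the +2 ions as you would atoms: IE_3 generally rises across a period (higher Z_eff) and falls down a group (larger shell), subject to the usual subshell exceptions.
Valence configurations: O²⁺ [He]2s²2p², C²⁺ [He]2s², Al²⁺ [Ne]3s¹.
Approximate IE_3 values (kJ/mol): O 5300, C 4620, Al 2745.
Hence IE_3: Al < C < O.

O, C, Al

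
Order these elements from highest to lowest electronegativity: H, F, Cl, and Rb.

H is in period 1, group 1; F is in period 2, group 17; Cl is in period 3, group 17; Rb is in period 5, group 1.
Smaller atoms with higher effective nuclear charge are more electronegative.
Here both period and group differ, so the two effects have to be weighed against each other.
H > Rb: they share group 1; the group trend gives H the larger value.
Cl > H: the two effects oppose for this pair; the across-period effect wins (3.16 vs 2.20).
F > Cl: they share group 17; the group trend gives F the larger value.
Approximate values (Pauling): H 2.20, F 3.98, Cl 3.16, Rb 0.82.
So from highest to lowest: F > Cl > H > Rb.

F, Cl, H, Rb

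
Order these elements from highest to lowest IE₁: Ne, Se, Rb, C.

C is in period 2, group 14; Ne is in period 2, group 18; Se is in period 4, group 16; Rb is in period 5, group 1.
Removing the outermost electron gets harder across a period and easier down a group.
Neither a single period nor a single group — weigh both effects.
Se > Rb: both effects reinforce here, so Se is clearly the higher of the two.
C > Se: the two effects oppose for this pair; the down-group effect wins (1086 vs 941 kJ/mol).
Ne > C: both are in period 2; the period trend gives Ne the larger value.
Tabulated first ionization energy (kJ/mol): C 1086, Ne 2081, Se 941, Rb 403.
So from highest to lowest: Ne > C > Se > Rb.

Ne > C > Se > Rb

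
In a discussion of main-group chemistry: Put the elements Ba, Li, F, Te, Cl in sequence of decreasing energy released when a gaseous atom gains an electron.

Cl > F > Te > Li > Ba

Li is in period 2, group 1; F is in period 2, group 17; Cl is in period 3, group 17; Te is in period 5, group 16; Ba is in period 6, group 2.
EA tends to increase across a period and decrease down a group, though the pattern is less regular than for IE or radius.
Here both period and group differ, so the two effects have to be weighed against each other.
Li > Ba: period and group pull opposite ways; the down-group shift dominates (60 vs 14 kJ/mol).
Te > Li: the two effects oppose for this pair; the across-period effect wins (190 vs 60 kJ/mol).
F > Te: both effects reinforce here, so F is clearly the higher of the two.
Cl > F: this pair runs against the simple trend — see the exception note.
Note the exception: Cl has a higher electron affinity than F, contrary to the simple trend — F's small 2p subshell makes the incoming electron feel strong e⁻–e⁻ repulsion, so Cl actually releases more energy on gaining an electron.
Approximate values (kJ/mol): Li 60, F 328, Cl 349, Te 190, Ba 14.
So from highest to lowest: Cl > F > Te > Li > Ba.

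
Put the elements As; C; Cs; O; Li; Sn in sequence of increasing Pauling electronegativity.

Cs < Li < Sn < As < C < O

Li is in period 2, group 1; C is in period 2, group 14; O is in period 2, group 16; As is in period 4, group 15; Sn is in period 5, group 14; Cs is in period 6, group 1.
Smaller atoms with higher effective nuclear charge are more electronegative.
Neither a single period nor a single group — weigh both effects.
Li > Cs: they share group 1; the group trend gives Li the larger value.
Sn > Li: period and group pull opposite ways; the across-period shift dominates (1.96 vs 0.98).
As > Sn: relative to Sn, both the across-period and down-group shifts push As's electronegativity up.
C > As: the two effects oppose for this pair; the down-group effect wins (2.55 vs 2.18).
O > C: both are in period 2; the period trend gives O the larger value.
Tabulated electronegativity (Pauling): Li 0.98, C 2.55, O 3.44, As 2.18, Sn 1.96, Cs 0.79.
So from lowest to highest: Cs < Li < Sn < As < C < O.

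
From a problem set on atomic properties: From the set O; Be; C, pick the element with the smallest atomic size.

O

Be is in period 2, group 2; C is in period 2, group 14; O is in period 2, group 16.
Atomic radius shrinks across a period as nuclear charge pulls the same shell inward, and grows down a group as new shells are added.
All lie in period 2, so atomic radius increases right to left.
The smallest atomic size among these belongs to O.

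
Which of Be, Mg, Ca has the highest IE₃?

Be

Consider each +2 ion: Be²⁺ is the bare [He] core; Mg²⁺ is the bare [Ne] core; Ca²⁺ is the bare [Ar] core.
All of these are removing an electron from a noble-gas core or deeper; the smaller core (lower principal quantum number) is held far more tightly, and within a period the higher nuclear charge binds the same core more tightly.
The numbers (kJ/mol): Be 14849, Mg 7733, Ca 4912.
So the third ionization energies run Ca < Mg < Be.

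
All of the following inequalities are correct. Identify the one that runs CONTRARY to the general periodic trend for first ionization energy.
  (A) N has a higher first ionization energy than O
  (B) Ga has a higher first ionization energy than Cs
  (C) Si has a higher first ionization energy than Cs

The general trend: first ionization energy increases across a period and decreases down a group.
(A) N (period 2, group 15) vs O (period 2, group 16): the stated order contradicts the simple trend.
(B) Ga (period 4, group 13) vs Cs (period 6, group 1): the stated order agrees with the simple trend.
(C) Si (period 3, group 14) vs Cs (period 6, group 1): the stated order agrees with the simple trend.
The exception is (A): pairing an electron in O's 2p⁴ costs repulsion energy, so O ionizes more easily than half-filled N (2p³).

(A)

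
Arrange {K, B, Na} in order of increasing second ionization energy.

B < K < Na

After 1 electron has been removed, what remains? K⁺ is the bare [Ar] core; B⁺ still has 2 valence electrons; Na⁺ is the bare [Ne] core.
Core electrons are held far more tightly than valence electrons, so K and Na top the IE_2 order.
The numbers (kJ/mol): K 3052, B 2427, Na 4562.
Hence IE_2: B < K < Na.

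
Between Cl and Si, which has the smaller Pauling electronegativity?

Si

Si is in period 3, group 14; Cl is in period 3, group 17.
Electronegativity increases across a period and decreases down a group, tracking effective nuclear charge and atomic size.
All lie in period 3, so electronegativity increases left to right.
So Si has the smaller Pauling electronegativity (Si < Cl).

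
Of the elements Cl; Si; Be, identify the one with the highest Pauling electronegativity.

Be is in period 2, group 2; Si is in period 3, group 14; Cl is in period 3, group 17.
Electronegativity increases across a period and decreases down a group, tracking effective nuclear charge and atomic size.
These span different periods and groups, so the two trends combine.
Si > Be: period and group pull opposite ways; the across-period shift dominates (1.90 vs 1.57).
Cl > Si: both are in period 3; the period trend gives Cl the larger value.
Approximate values (Pauling): Be 1.57, Si 1.90, Cl 3.16.
The highest Pauling electronegativity among these belongs to Cl.

Cl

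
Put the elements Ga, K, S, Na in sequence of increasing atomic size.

S, Ga, Na, K

Radius decreases left→right (rising Z_eff, same n) and increases top→bottom (higher n).
These span different periods and groups, so the two trends combine.
Ga > S: relative to S, both the across-period and down-group shifts push Ga's atomic radius up.
Na > Ga: period and group pull opposite ways; the across-period shift dominates (155 vs 124 pm).
K > Na: K sits below Na in group 1, so the down-group effect alone puts K larger.
For reference (pm): Na 155, S 103, K 196, Ga 124.
So from smallest to largest: S < Ga < Na < K.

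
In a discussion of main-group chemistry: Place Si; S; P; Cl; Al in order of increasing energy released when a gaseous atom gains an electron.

Al, P, Si, S, Cl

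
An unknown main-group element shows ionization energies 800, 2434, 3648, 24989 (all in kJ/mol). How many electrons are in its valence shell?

3

Look for the largest jump between consecutive ionization energies: IE4/IE3 ≈ 6.9, far larger than any earlier ratio.
That jump marks the point where a core electron is being removed. So the atom has 3 valence electrons.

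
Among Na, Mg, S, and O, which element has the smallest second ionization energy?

IE_2 is the cost of taking one more electron from the +1 cation: Na⁺ is the bare [Ne] core; Mg⁺ still has 1 valence electron; S⁺ still has 5 valence electrons; O⁺ still has 5 valence electrons.
Breaking into a closed-shell core is much more expensive than removing a leftover valence electron — Na has the largest IE_2 here.
Valence configurations: Mg⁺ [Ne]3s¹, S⁺ [Ne]3s²3p³, O⁺ [He]2s²2p³.
Tabulated IE_2 (kJ/mol): Na 4562, Mg 1451, S 2252, O 3388.
Hence IE_2: Mg < S < O < Na.

Mg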